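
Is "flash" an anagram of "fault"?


Word 1: "fault" → sorted: afltu
Word 2: "flash" → sorted: afhls
Same letters? afltu != afhls
Anagram = No


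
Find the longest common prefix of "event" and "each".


Word 1: "event"
Word 2: "each"
Comparing from start:
  Pos 0: 'e' == 'e'
  Pos 1: 'v' != 'a' (stop)
LCP = "e" (length 1)


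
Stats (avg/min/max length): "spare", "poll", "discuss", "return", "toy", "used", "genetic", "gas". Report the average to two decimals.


Lengths: "spare"=5, "poll"=4, "discuss"=7, "return"=6, "toy"=3, "used"=4, "genetic"=7, "gas"=3
Sum = 39, Count = 8
Average = 39/8 = 4.88
= avg=4.88, min=3, max=7


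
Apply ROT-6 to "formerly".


Word: "formerly"
Shift: 6
Each letter → (letter + shift) mod 26:
  'f' (5) + 6 = 11 → 'l'
  'o' (14) + 6 = 20 → 'u'
  'r' (17) + 6 = 23 → 'x'
  'm' (12) + 6 = 18 → 's'
  'e' (4) + 6 = 10 → 'k'
  'r' (17) + 6 = 23 → 'x'
  'l' (11) + 6 = 17 → 'r'
  'y' (24) + 6 = 4 → 'e'
Result = "luxskxre"


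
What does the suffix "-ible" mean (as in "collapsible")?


Suffix: -ible
Example: collapsible = collapse + -ible, with a spelling change
Meaning = capable of


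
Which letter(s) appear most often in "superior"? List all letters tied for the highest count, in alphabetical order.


Word: "superior"
Letter counts:
  'e': 1
  'i': 1
  'o': 1
  'p': 1
  'r': 2
  's': 1
  'u': 1
Maximum count = 2
Most frequent = 'r' (2 times each)


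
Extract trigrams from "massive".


Word: "massive" (length 7)
Number of trigrams = 7 - 3 + 1 = 5
  Position 0: "mas"
  Position 1: "ass"
  Position 2: "ssi"
  Position 3: "siv"
  Position 4: "ive"
Trigrams = "mas", "ass", "ssi", "siv", "ive"


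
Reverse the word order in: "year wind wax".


Original: "year wind wax"
Words (1..n): year | wind | wax
Reversed (n..1): wax | wind | year
Result = "wax wind year"


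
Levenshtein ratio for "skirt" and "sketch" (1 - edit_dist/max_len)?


Word 1: "skirt" (length 5)
Word 2: "sketch" (length 6)
One optimal edit sequence:
  1. keep 's'
  2. keep 'k'
  3. insert 'e'  (+1)
  4. substitute 'i' -> 't'  (+1)
  5. substitute 'r' -> 'c'  (+1)
  6. substitute 't' -> 'h'  (+1)
Edit distance = 4
Max length = max(5, 6) = 6
Similarity = 1 - 4/6
= 0.3333


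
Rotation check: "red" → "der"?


Word: "red", Candidate: "der"
Method: check if candidate is substring of word+word
"redred" contains "der"? No
Is rotation = No


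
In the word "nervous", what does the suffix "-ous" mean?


Suffix: -ous
As in: nervous -> nerve + -ous, with a spelling change
Meaning = having quality of


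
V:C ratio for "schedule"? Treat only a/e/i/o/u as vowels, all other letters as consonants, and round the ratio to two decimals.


Word: "schedule"
Vowels (a,e,i,o,u): 3
Consonants: 5
Ratio = 3/5
= 0.60


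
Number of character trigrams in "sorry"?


Word: "sorry" (length 5)
Number of 3-grams = length - 3 + 1 = 5 - 3 + 1
= 3


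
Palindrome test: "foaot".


Word: "foaot"
Reversed: "toaof"
Forward == Backward? foaot != toaof
Palindrome = No


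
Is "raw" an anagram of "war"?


Word 1: "war" → sorted: arw
Word 2: "raw" → sorted: arw
Same letters? arw == arw
Anagram = Yes


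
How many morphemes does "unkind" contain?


Word: "unkind"
Morphemes: un- + kind
Each morpheme carries meaning
= 2 morphemes


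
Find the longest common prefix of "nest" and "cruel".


Word 1: "nest"
Word 2: "cruel"
Comparing from start:
  Pos 0: 'n' != 'c' (stop)
LCP = "" (length 0)


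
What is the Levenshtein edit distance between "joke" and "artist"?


Word 1: "joke" (length 4)
Word 2: "artist" (length 6)
One optimal edit sequence (insert/delete/substitute each cost 1):
  1. insert 'a'  (+1)
  2. insert 'r'  (+1)
  3. substitute 'j' -> 't'  (+1)
  4. substitute 'o' -> 'i'  (+1)
  5. substitute 'k' -> 's'  (+1)
  6. substitute 'e' -> 't'  (+1)
Total edit operations: 6
Edit distance = 6


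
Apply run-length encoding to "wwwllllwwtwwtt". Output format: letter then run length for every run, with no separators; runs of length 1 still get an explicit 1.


String: "wwwllllwwtwwtt"
Scanning for consecutive runs:
  'w' x 3
  'l' x 4
  'w' x 2
  't' x 1
  'w' x 2
  't' x 2
RLE = "w3l4w2t1w2t2"


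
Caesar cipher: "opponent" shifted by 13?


Word: "opponent"
Shift: 13
Each letter → (letter + shift) mod 26:
  'o' (14) + 13 = 1 → 'b'
  'p' (15) + 13 = 2 → 'c'
  'p' (15) + 13 = 2 → 'c'
  'o' (14) + 13 = 1 → 'b'
  'n' (13) + 13 = 0 → 'a'
  'e' (4) + 13 = 17 → 'r'
  'n' (13) + 13 = 0 → 'a'
  't' (19) + 13 = 6 → 'g'
Result = "bccbarag"


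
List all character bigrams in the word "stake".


Word: "stake" (length 5)
Number of bigrams = 5 - 2 + 1 = 4
  Position 0: "st"
  Position 1: "ta"
  Position 2: "ak"
  Position 3: "ke"
Bigrams = "st", "ta", "ak", "ke"


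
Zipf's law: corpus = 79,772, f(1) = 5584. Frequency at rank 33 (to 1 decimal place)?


Zipf's law: f(r) = f(1) / r
f(1) = 5584
f(33) = 5584 / 33
= 169.2 occurrences


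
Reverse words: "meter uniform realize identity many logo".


Original: "meter uniform realize identity many logo"
Words (1..n): meter | uniform | realize | identity | many | logo
Reversed (n..1): logo | many | identity | realize | uniform | meter
Result = "logo many identity realize uniform meter"


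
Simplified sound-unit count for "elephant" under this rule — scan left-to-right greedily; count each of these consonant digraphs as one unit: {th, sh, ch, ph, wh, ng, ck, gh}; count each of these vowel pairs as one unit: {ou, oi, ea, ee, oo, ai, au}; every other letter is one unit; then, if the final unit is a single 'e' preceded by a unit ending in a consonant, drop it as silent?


Word: "elephant" (8 letters)
Left-to-right scan:
  (1) 'e' (letter)
  (2) 'l' (letter)
  (3) 'e' (letter)
  (4) 'ph' (digraph)
  (5) 'a' (letter)
  (6) 'n' (letter)
  (7) 't' (letter)
Units from scan: 7
Sound units = 7 units


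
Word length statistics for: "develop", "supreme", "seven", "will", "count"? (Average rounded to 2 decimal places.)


Lengths: "develop"=7, "supreme"=7, "seven"=5, "will"=4, "count"=5
Sum = 28, Count = 5
Average = 28/5 = 5.60
= avg=5.60, min=4, max=7


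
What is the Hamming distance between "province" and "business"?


Comparing character by character (same length = 8):
  Pos 0: 'p' vs 'b' !=
  Pos 1: 'r' vs 'u' !=
  Pos 2: 'o' vs 's' !=
  Pos 3: 'v' vs 'i' !=
  Pos 4: 'i' vs 'n' !=
  Pos 5: 'n' vs 'e' !=
  Pos 6: 'c' vs 's' !=
  Pos 7: 'e' vs 's' !=
Hamming distance = 8


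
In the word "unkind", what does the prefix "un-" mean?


Prefix: un-
Example: unkind = un- + kind
Meaning = not / reverse


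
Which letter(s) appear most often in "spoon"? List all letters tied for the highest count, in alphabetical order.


Word: "spoon"
Letter counts:
  'n': 1
  'o': 2
  'p': 1
  's': 1
Maximum count = 2
Most frequent = 'o' (2 times each)


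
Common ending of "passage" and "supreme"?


Word 1: "passage"
Word 2: "supreme"
Comparing from end:
  Pos -1: 'e' == 'e'
  Pos -2: 'g' != 'm' (stop)
LCS = "e" (length 1)


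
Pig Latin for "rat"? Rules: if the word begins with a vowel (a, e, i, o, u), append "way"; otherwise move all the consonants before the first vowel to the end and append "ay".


Word: "rat"
Starts with consonant(s) → move to end, add 'ay'
Consonant cluster: "r"
Pig Latin = "atray"


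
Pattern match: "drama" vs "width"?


Pattern of "drama": [0, 1, 2, 3, 2]
Pattern of "width": [0, 1, 2, 3, 4]
Patterns do not match
Same pattern = No


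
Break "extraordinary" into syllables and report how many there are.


Word: "extraordinary"
Syllable breakdown: ex | traor | di | nar | y
Counting: 5 parts
= 5 syllables


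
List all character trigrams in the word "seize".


Word: "seize" (length 5)
Number of trigrams = 5 - 3 + 1 = 3
  Position 0: "sei"
  Position 1: "eiz"
  Position 2: "ize"
Trigrams = "sei", "eiz", "ize"


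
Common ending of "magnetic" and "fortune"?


Word 1: "magnetic"
Word 2: "fortune"
Comparing from end:
  Pos -1: 'c' != 'e' (stop)
LCS = "" (length 0)


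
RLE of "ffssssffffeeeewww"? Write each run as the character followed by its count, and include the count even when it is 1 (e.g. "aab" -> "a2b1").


String: "ffssssffffeeeewww"
Scanning for consecutive runs:
  'f' x 2
  's' x 4
  'f' x 4
  'e' x 4
  'w' x 3
RLE = "f2s4f4e4w3"


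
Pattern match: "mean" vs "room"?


Pattern of "mean": [0, 1, 2, 3]
Pattern of "room": [0, 1, 1, 2]
Patterns do not match
Same pattern = No


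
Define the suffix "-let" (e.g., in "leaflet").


Suffix: -let
Example: leaflet (leaf + -let)
Meaning = small


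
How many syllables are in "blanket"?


Word: "blanket"
Syllable breakdown: blan | ket
Counting: 2 parts
= 2 syllables


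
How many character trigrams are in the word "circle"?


Word: "circle" (length 6)
Number of 3-grams = length - 3 + 1 = 6 - 3 + 1
= 4


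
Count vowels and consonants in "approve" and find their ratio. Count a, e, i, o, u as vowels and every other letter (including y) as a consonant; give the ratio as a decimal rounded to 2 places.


Word: "approve"
Vowels (a,e,i,o,u): 3
Consonants: 4
Ratio = 3/4
= 0.75


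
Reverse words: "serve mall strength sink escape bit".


Original: "serve mall strength sink escape bit"
Words (1..n): serve | mall | strength | sink | escape | bit
Reversed (n..1): bit | escape | sink | strength | mall | serve
Result = "bit escape sink strength mall serve"


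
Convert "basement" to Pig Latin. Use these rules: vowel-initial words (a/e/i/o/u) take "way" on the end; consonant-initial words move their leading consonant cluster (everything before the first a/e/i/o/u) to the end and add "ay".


Word: "basement"
Starts with consonant(s) → move to end, add 'ay'
Consonant cluster: "b"
Pig Latin = "asementbay"


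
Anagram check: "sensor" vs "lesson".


Word 1: "sensor" → sorted: enorss
Word 2: "lesson" → sorted: elnoss
Same letters? enorss != elnoss
Anagram = No


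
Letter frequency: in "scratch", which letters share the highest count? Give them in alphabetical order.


Word: "scratch"
Letter counts:
  'a': 1
  'c': 2
  'h': 1
  'r': 1
  's': 1
  't': 1
Maximum count = 2
Most frequent = 'c' (2 times each)


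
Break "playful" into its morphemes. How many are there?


Word: "playful"
Morphemes: play + -ful
Each morpheme carries meaning
= 2 morphemes


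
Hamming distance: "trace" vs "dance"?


Comparing character by character (same length = 5):
  Pos 0: 't' vs 'd' !=
  Pos 1: 'r' vs 'a' !=
  Pos 2: 'a' vs 'n' !=
  Pos 3: 'c' vs 'c' =
  Pos 4: 'e' vs 'e' =
Hamming distance = 3


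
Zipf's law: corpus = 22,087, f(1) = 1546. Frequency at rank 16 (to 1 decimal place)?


Zipf's law: f(r) = f(1) / r
f(1) = 1546
f(16) = 1546 / 16
= 96.6 occurrences


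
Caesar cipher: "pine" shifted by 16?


Word: "pine"
Shift: 16
Each letter → (letter + shift) mod 26:
  'p' (15) + 16 = 5 → 'f'
  'i' (8) + 16 = 24 → 'y'
  'n' (13) + 16 = 3 → 'd'
  'e' (4) + 16 = 20 → 'u'
Result = "fydu"


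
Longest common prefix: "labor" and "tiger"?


Word 1: "labor"
Word 2: "tiger"
Comparing from start:
  Pos 0: 'l' != 't' (stop)
LCP = "" (length 0)


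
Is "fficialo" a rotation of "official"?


Word: "official", Candidate: "fficialo"
Method: check if candidate is substring of word+word
"officialofficial" contains "fficialo"? Yes
Is rotation = Yes


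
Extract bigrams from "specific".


Word: "specific" (length 8)
Number of bigrams = 8 - 2 + 1 = 7
  Position 0: "sp"
  Position 1: "pe"
  Position 2: "ec"
  Position 3: "ci"
  Position 4: "if"
  Position 5: "fi"
  Position 6: "ic"
Bigrams = "sp", "pe", "ec", "ci", "if", "fi", "ic"


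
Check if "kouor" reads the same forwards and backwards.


Word: "kouor"
Reversed: "rouok"
Forward == Backward? kouor != rouok
Palindrome = No


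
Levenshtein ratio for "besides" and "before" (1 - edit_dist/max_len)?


Word 1: "besides" (length 7)
Word 2: "before" (length 6)
One optimal edit sequence:
  1. keep 'b'
  2. keep 'e'
  3. substitute 's' -> 'f'  (+1)
  4. substitute 'i' -> 'o'  (+1)
  5. substitute 'd' -> 'r'  (+1)
  6. keep 'e'
  7. delete 's'  (+1)
Edit distance = 4
Max length = max(7, 6) = 7
Similarity = 1 - 4/7
= 0.4286


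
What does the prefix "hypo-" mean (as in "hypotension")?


Prefix: hypo-
Example: hypotension (hypo- + tension)
Meaning = under / below normal


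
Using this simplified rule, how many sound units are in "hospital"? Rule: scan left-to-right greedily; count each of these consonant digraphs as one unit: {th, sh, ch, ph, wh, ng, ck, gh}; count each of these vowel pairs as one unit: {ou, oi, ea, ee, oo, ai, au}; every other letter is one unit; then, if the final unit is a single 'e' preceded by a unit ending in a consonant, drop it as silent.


Word: "hospital" (8 letters)
Left-to-right scan:
  1. 'h' (letter)
  2. 'o' (letter)
  3. 's' (letter)
  4. 'p' (letter)
  5. 'i' (letter)
  6. 't' (letter)
  7. 'a' (letter)
  8. 'l' (letter)
Units from scan: 8
Sound units = 8 units


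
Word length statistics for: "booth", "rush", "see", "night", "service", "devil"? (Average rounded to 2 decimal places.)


Lengths: "booth"=5, "rush"=4, "see"=3, "night"=5, "service"=7, "devil"=5
Sum = 29, Count = 6
Average = 29/6 = 4.83
= avg=4.83, min=3, max=7


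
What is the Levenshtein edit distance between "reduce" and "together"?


Word 1: "reduce" (length 6)
Word 2: "together" (length 8)
One optimal edit sequence (insert/delete/substitute each cost 1):
  1. insert 't'  (+1)
  2. insert 'o'  (+1)
  3. substitute 'r' -> 'g'  (+1)
  4. keep 'e'
  5. substitute 'd' -> 't'  (+1)
  6. substitute 'u' -> 'h'  (+1)
  7. substitute 'c' -> 'e'  (+1)
  8. substitute 'e' -> 'r'  (+1)
Total edit operations: 7
Edit distance = 7


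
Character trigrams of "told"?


Word: "told" (length 4)
Number of trigrams = 4 - 3 + 1 = 2
  Position 0: "tol"
  Position 1: "old"
Trigrams = "tol", "old"


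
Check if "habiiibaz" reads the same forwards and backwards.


Word: "habiiibaz"
Reversed: "zabiiibah"
Forward == Backward? habiiibaz != zabiiibah
Palindrome = No


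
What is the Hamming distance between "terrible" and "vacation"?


Comparing character by character (same length = 8):
  Pos 0: 't' vs 'v' !=
  Pos 1: 'e' vs 'a' !=
  Pos 2: 'r' vs 'c' !=
  Pos 3: 'r' vs 'a' !=
  Pos 4: 'i' vs 't' !=
  Pos 5: 'b' vs 'i' !=
  Pos 6: 'l' vs 'o' !=
  Pos 7: 'e' vs 'n' !=
Hamming distance = 8


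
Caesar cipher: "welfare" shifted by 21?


Word: "welfare"
Shift: 21
Each letter → (letter + shift) mod 26:
  'w' (22) + 21 = 17 → 'r'
  'e' (4) + 21 = 25 → 'z'
  'l' (11) + 21 = 6 → 'g'
  'f' (5) + 21 = 0 → 'a'
  'a' (0) + 21 = 21 → 'v'
  'r' (17) + 21 = 12 → 'm'
  'e' (4) + 21 = 25 → 'z'
Result = "rzgavmz"


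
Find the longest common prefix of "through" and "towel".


Word 1: "through"
Word 2: "towel"
Comparing from start:
  Pos 0: 't' == 't'
  Pos 1: 'h' != 'o' (stop)
LCP = "t" (length 1)


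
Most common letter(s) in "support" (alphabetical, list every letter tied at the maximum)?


Word: "support"
Letter counts:
  'o': 1
  'p': 2
  'r': 1
  's': 1
  't': 1
  'u': 1
Maximum count = 2
Most frequent = 'p' (2 times each)


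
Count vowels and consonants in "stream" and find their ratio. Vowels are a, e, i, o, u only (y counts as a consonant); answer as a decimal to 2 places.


Word: "stream"
Vowels (a,e,i,o,u): 2
Consonants: 4
Ratio = 2/4
= 0.50


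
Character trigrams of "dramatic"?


Word: "dramatic" (length 8)
Number of trigrams = 8 - 3 + 1 = 6
  Position 0: "dra"
  Position 1: "ram"
  Position 2: "ama"
  Position 3: "mat"
  Position 4: "ati"
  Position 5: "tic"
Trigrams = "dra", "ram", "ama", "mat", "ati", "tic"


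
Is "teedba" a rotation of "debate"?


Word: "debate", Candidate: "teedba"
Method: check if candidate is substring of word+word
"debatedebate" contains "teedba"? No
Is rotation = No


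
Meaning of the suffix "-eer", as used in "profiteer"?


Suffix: -eer
Example: profiteer (profit + -eer)
Meaning = one who is concerned with


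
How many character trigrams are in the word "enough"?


Word: "enough" (length 6)
Number of 3-grams = length - 3 + 1 = 6 - 3 + 1
= 4


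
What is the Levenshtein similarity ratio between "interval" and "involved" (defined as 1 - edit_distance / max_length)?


Word 1: "interval" (length 8)
Word 2: "involved" (length 8)
One optimal edit sequence:
  1. keep 'i'
  2. keep 'n'
  3. substitute 't' -> 'v'  (+1)
  4. substitute 'e' -> 'o'  (+1)
  5. substitute 'r' -> 'l'  (+1)
  6. keep 'v'
  7. substitute 'a' -> 'e'  (+1)
  8. substitute 'l' -> 'd'  (+1)
Edit distance = 5
Max length = max(8, 8) = 8
Similarity = 1 - 5/8
= 0.3750


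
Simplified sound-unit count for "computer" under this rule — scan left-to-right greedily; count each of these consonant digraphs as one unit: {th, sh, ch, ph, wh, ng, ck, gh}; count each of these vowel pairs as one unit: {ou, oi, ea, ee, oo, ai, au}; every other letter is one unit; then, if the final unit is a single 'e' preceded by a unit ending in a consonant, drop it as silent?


Word: "computer" (8 letters)
Left-to-right scan:
  (1) 'c' (letter)
  (2) 'o' (letter)
  (3) 'm' (letter)
  (4) 'p' (letter)
  (5) 'u' (letter)
  (6) 't' (letter)
  (7) 'e' (letter)
  (8) 'r' (letter)
Units from scan: 8
Sound units = 8 units


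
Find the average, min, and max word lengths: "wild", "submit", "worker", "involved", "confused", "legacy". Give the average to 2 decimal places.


Lengths: "wild"=4, "submit"=6, "worker"=6, "involved"=8, "confused"=8, "legacy"=6
Sum = 38, Count = 6
Average = 38/6 = 6.33
= avg=6.33, min=4, max=8


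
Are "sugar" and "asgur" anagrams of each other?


Word 1: "sugar" → sorted: agrsu
Word 2: "asgur" → sorted: agrsu
Same letters? agrsu == agrsu
Anagram = Yes


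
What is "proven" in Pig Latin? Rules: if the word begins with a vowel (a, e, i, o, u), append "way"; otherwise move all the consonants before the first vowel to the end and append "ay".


Word: "proven"
Starts with consonant(s) → move to end, add 'ay'
Consonant cluster: "pr"
Pig Latin = "ovenpray"


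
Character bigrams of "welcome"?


Word: "welcome" (length 7)
Number of bigrams = 7 - 2 + 1 = 6
  Position 0: "we"
  Position 1: "el"
  Position 2: "lc"
  Position 3: "co"
  Position 4: "om"
  Position 5: "me"
Bigrams = "we", "el", "lc", "co", "om", "me"


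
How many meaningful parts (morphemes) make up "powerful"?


Word: "powerful"
Morphemes: power | -ful
Each morpheme carries meaning
= 2 morphemes


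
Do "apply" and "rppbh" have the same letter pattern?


Pattern of "apply": [0, 1, 1, 2, 3]
Pattern of "rppbh": [0, 1, 1, 2, 3]
Patterns match
Same pattern = Yes


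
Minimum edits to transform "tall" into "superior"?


Word 1: "tall" (length 4)
Word 2: "superior" (length 8)
One optimal edit sequence (insert/delete/substitute each cost 1):
  1. insert 's'  (+1)
  2. insert 'u'  (+1)
  3. insert 'p'  (+1)
  4. insert 'e'  (+1)
  5. substitute 't' -> 'r'  (+1)
  6. substitute 'a' -> 'i'  (+1)
  7. substitute 'l' -> 'o'  (+1)
  8. substitute 'l' -> 'r'  (+1)
Total edit operations: 8
Edit distance = 8


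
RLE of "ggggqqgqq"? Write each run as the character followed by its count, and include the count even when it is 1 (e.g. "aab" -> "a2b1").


String: "ggggqqgqq"
Scanning for consecutive runs:
  'g' x 4
  'q' x 2
  'g' x 1
  'q' x 2
RLE = "g4q2g1q2"


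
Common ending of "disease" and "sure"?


Word 1: "disease"
Word 2: "sure"
Comparing from end:
  Pos -1: 'e' == 'e'
  Pos -2: 's' != 'r' (stop)
LCS = "e" (length 1)


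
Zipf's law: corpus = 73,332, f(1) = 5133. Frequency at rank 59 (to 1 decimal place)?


Zipf's law: f(r) = f(1) / r
f(1) = 5133
f(59) = 5133 / 59
= 87.0 occurrences


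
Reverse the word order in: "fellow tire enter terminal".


Original: "fellow tire enter terminal"
Words (1..n): fellow | tire | enter | terminal
Reversed (n..1): terminal | enter | tire | fellow
Result = "terminal enter tire fellow"


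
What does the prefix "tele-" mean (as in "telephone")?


Prefix: tele-
Example: telephone (tele- + phone)
Meaning = distant


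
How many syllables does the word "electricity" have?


Word: "electricity"
Syllable breakdown: e / lec / tric / i / ty
Counting: 5 parts
= 5 syllables


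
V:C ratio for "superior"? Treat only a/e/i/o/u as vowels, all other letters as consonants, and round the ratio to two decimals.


Word: "superior"
Vowels (a,e,i,o,u): 4
Consonants: 4
Ratio = 4/4
= 1.00


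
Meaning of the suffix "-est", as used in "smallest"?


Suffix: -est
Example: smallest = small + -est
Meaning = most


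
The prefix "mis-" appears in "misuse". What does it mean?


Prefix: mis-
Example: misuse = mis- + use
Meaning = wrongly


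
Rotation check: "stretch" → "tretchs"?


Word: "stretch", Candidate: "tretchs"
Method: check if candidate is substring of word+word
"stretchstretch" contains "tretchs"? Yes
Is rotation = Yes


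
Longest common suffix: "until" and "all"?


Word 1: "until"
Word 2: "all"
Comparing from end:
  Pos -1: 'l' == 'l'
  Pos -2: 'i' != 'l' (stop)
LCS = "l" (length 1)


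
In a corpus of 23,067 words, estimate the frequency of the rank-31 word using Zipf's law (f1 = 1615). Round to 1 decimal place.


Zipf's law: f(r) = f(1) / r
f(1) = 1615
f(31) = 1615 / 31
= 52.1 occurrences


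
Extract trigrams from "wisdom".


Word: "wisdom" (length 6)
Number of trigrams = 6 - 3 + 1 = 4
  Position 0: "wis"
  Position 1: "isd"
  Position 2: "sdo"
  Position 3: "dom"
Trigrams = "wis", "isd", "sdo", "dom"


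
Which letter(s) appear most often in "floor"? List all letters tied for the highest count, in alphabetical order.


Word: "floor"
Letter counts:
  'f': 1
  'l': 1
  'o': 2
  'r': 1
Maximum count = 2
Most frequent = 'o' (2 times each)


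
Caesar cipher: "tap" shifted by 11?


Word: "tap"
Shift: 11
Each letter → (letter + shift) mod 26:
  't' (19) + 11 = 4 → 'e'
  'a' (0) + 11 = 11 → 'l'
  'p' (15) + 11 = 0 → 'a'
Result = "ela"


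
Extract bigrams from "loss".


Word: "loss" (length 4)
Number of bigrams = 4 - 2 + 1 = 3
  Position 0: "lo"
  Position 1: "os"
  Position 2: "ss"
Bigrams = "lo", "os", "ss"


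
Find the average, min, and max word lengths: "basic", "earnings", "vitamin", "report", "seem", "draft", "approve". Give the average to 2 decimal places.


Lengths: "basic"=5, "earnings"=8, "vitamin"=7, "report"=6, "seem"=4, "draft"=5, "approve"=7
Sum = 42, Count = 7
Average = 42/7 = 6.00
= avg=6.00, min=4, max=8


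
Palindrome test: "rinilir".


Word: "rinilir"
Reversed: "rilinir"
Forward == Backward? rinilir != rilinir
Palindrome = No


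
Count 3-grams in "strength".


Word: "strength" (length 8)
Number of 3-grams = length - 3 + 1 = 8 - 3 + 1
= 6


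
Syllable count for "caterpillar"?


Word: "caterpillar"
Syllable breakdown: cat-er-pil-lar
Counting: 4 parts
= 4 syllables


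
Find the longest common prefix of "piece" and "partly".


Word 1: "piece"
Word 2: "partly"
Comparing from start:
  Pos 0: 'p' == 'p'
  Pos 1: 'i' != 'a' (stop)
LCP = "p" (length 1)


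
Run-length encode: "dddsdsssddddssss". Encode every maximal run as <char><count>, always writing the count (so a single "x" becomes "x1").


String: "dddsdsssddddssss"
Scanning for consecutive runs:
  'd' x 3
  's' x 1
  'd' x 1
  's' x 3
  'd' x 4
  's' x 4
RLE = "d3s1d1s3d4s4"


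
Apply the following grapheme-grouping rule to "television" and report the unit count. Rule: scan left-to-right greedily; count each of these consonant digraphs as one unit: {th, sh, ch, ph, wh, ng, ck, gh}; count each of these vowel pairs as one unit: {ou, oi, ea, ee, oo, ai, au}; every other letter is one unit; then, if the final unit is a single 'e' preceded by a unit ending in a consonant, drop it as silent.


Word: "television" (10 letters)
Left-to-right scan:
  [1] 't' (letter)
  [2] 'e' (letter)
  [3] 'l' (letter)
  [4] 'e' (letter)
  [5] 'v' (letter)
  [6] 'i' (letter)
  [7] 's' (letter)
  [8] 'i' (letter)
  [9] 'o' (letter)
  [10] 'n' (letter)
Units from scan: 10
Sound units = 10 units


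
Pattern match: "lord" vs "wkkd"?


Pattern of "lord": [0, 1, 2, 3]
Pattern of "wkkd": [0, 1, 1, 2]
Patterns do not match
Same pattern = No


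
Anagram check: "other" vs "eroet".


Word 1: "other" → sorted: ehort
Word 2: "eroet" → sorted: eeort
Same letters? ehort != eeort
Anagram = No


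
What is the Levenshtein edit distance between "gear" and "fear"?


Word 1: "gear" (length 4)
Word 2: "fear" (length 4)
One optimal edit sequence (insert/delete/substitute each cost 1):
  1. substitute 'g' -> 'f'  (+1)
  2. keep 'e'
  3. keep 'a'
  4. keep 'r'
Total edit operations: 1
Edit distance = 1


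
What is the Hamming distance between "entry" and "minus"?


Comparing character by character (same length = 5):
  Pos 0: 'e' vs 'm' !=
  Pos 1: 'n' vs 'i' !=
  Pos 2: 't' vs 'n' !=
  Pos 3: 'r' vs 'u' !=
  Pos 4: 'y' vs 's' !=
Hamming distance = 5


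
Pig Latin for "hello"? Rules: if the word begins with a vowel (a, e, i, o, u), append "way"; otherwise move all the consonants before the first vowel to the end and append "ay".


Word: "hello"
Starts with consonant(s) → move to end, add 'ay'
Consonant cluster: "h"
Pig Latin = "ellohay"


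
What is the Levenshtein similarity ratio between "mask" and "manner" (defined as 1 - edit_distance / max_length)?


Word 1: "mask" (length 4)
Word 2: "manner" (length 6)
One optimal edit sequence:
  1. keep 'm'
  2. keep 'a'
  3. insert 'n'  (+1)
  4. insert 'n'  (+1)
  5. substitute 's' -> 'e'  (+1)
  6. substitute 'k' -> 'r'  (+1)
Edit distance = 4
Max length = max(4, 6) = 6
Similarity = 1 - 4/6
= 0.3333


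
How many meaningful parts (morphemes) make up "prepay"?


Word: "prepay"
Morphemes: pre- / pay
Each morpheme carries meaning
= 2 morphemes


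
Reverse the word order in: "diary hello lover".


Original: "diary hello lover"
Words (1..n): diary | hello | lover
Reversed (n..1): lover | hello | diary
Result = "lover hello diary"


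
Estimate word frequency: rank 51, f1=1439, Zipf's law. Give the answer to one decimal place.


Zipf's law: f(r) = f(1) / r
f(1) = 1439
f(51) = 1439 / 51
= 28.2 occurrences


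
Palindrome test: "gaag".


Word: "gaag"
Reversed: "gaag"
Forward == Backward? gaag == gaag
Palindrome = Yes


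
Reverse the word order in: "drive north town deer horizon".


Original: "drive north town deer horizon"
Words (1..n): drive | north | town | deer | horizon
Reversed (n..1): horizon | deer | town | north | drive
Result = "horizon deer town north drive"


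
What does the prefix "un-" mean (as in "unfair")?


Prefix: un-
As in: unfair -> un- + fair
Meaning = not / reverse


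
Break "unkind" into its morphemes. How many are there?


Word: "unkind"
Morphemes: un- / kind
Each morpheme carries meaning
= 2 morphemes


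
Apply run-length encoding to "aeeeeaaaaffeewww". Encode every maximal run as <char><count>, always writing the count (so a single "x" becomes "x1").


String: "aeeeeaaaaffeewww"
Scanning for consecutive runs:
  'a' x 1
  'e' x 4
  'a' x 4
  'f' x 2
  'e' x 2
  'w' x 3
RLE = "a1e4a4f2e2w3"


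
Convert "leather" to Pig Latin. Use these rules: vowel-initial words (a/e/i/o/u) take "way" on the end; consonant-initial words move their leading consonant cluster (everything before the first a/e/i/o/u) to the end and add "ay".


Word: "leather"
Starts with consonant(s) → move to end, add 'ay'
Consonant cluster: "l"
Pig Latin = "eatherlay"


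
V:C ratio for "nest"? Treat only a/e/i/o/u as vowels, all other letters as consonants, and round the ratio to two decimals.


Word: "nest"
Vowels (a,e,i,o,u): 1
Consonants: 3
Ratio = 1/3
= 0.33


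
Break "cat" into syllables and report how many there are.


Word: "cat"
Syllable breakdown: cat
Counting: 1 part
= 1 syllable


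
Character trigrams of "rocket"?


Word: "rocket" (length 6)
Number of trigrams = 6 - 3 + 1 = 4
  Position 0: "roc"
  Position 1: "ock"
  Position 2: "cke"
  Position 3: "ket"
Trigrams = "roc", "ock", "cke", "ket"


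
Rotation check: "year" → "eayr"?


Word: "year", Candidate: "eayr"
Method: check if candidate is substring of word+word
"yearyear" contains "eayr"? No
Is rotation = No


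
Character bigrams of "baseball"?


Word: "baseball" (length 8)
Number of bigrams = 8 - 2 + 1 = 7
  Position 0: "ba"
  Position 1: "as"
  Position 2: "se"
  Position 3: "eb"
  Position 4: "ba"
  Position 5: "al"
  Position 6: "ll"
Bigrams = "ba", "as", "se", "eb", "ba", "al", "ll"


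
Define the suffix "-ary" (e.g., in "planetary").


Suffix: -ary
As in: planetary -> planet + -ary
Meaning = relating to


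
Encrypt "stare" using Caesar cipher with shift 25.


Word: "stare"
Shift: 25
Each letter → (letter + shift) mod 26:
  's' (18) + 25 = 17 → 'r'
  't' (19) + 25 = 18 → 's'
  'a' (0) + 25 = 25 → 'z'
  'r' (17) + 25 = 16 → 'q'
  'e' (4) + 25 = 3 → 'd'
Result = "rszqd"


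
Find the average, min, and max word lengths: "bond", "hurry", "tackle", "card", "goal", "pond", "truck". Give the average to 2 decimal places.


Lengths: "bond"=4, "hurry"=5, "tackle"=6, "card"=4, "goal"=4, "pond"=4, "truck"=5
Sum = 32, Count = 7
Average = 32/7 = 4.57
= avg=4.57, min=4, max=6


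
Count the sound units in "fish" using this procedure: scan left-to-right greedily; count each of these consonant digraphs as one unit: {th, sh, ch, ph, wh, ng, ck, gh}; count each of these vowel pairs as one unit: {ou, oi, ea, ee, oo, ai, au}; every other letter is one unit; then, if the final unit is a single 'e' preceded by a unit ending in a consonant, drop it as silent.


Word: "fish" (4 letters)
Left-to-right scan:
  [1] 'f' (letter)
  [2] 'i' (letter)
  [3] 'sh' (digraph)
Units from scan: 3
Sound units = 3 units


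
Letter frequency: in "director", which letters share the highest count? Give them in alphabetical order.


Word: "director"
Letter counts:
  'c': 1
  'd': 1
  'e': 1
  'i': 1
  'o': 1
  'r': 2
  't': 1
Maximum count = 2
Most frequent = 'r' (2 times each)


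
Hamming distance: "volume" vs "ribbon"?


Comparing character by character (same length = 6):
  Pos 0: 'v' vs 'r' !=
  Pos 1: 'o' vs 'i' !=
  Pos 2: 'l' vs 'b' !=
  Pos 3: 'u' vs 'b' !=
  Pos 4: 'm' vs 'o' !=
  Pos 5: 'e' vs 'n' !=
Hamming distance = 6


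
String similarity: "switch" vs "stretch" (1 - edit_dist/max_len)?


Word 1: "switch" (length 6)
Word 2: "stretch" (length 7)
One optimal edit sequence:
  1. keep 's'
  2. insert 't'  (+1)
  3. substitute 'w' -> 'r'  (+1)
  4. substitute 'i' -> 'e'  (+1)
  5. keep 't'
  6. keep 'c'
  7. keep 'h'
Edit distance = 3
Max length = max(6, 7) = 7
Similarity = 1 - 3/7
= 0.5714


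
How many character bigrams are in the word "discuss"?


Word: "discuss" (length 7)
Number of 2-grams = length - 2 + 1 = 7 - 2 + 1
= 6


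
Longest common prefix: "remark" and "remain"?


Word 1: "remark"
Word 2: "remain"
Comparing from start:
  Pos 0: 'r' == 'r'
  Pos 1: 'e' == 'e'
  Pos 2: 'm' == 'm'
  Pos 3: 'a' == 'a'
  Pos 4: 'r' != 'i' (stop)
LCP = "rema" (length 4)


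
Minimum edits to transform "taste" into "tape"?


Word 1: "taste" (length 5)
Word 2: "tape" (length 4)
One optimal edit sequence (insert/delete/substitute each cost 1):
  1. keep 't'
  2. keep 'a'
  3. delete 's'  (+1)
  4. substitute 't' -> 'p'  (+1)
  5. keep 'e'
Total edit operations: 2
Edit distance = 2


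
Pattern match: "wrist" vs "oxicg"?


Pattern of "wrist": [0, 1, 2, 3, 4]
Pattern of "oxicg": [0, 1, 2, 3, 4]
Patterns match
Same pattern = Yes


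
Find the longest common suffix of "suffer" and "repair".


Word 1: "suffer"
Word 2: "repair"
Comparing from end:
  Pos -1: 'r' == 'r'
  Pos -2: 'e' != 'i' (stop)
LCS = "r" (length 1)


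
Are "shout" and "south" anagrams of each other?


Word 1: "shout" → sorted: hostu
Word 2: "south" → sorted: hostu
Same letters? hostu == hostu
Anagram = Yes


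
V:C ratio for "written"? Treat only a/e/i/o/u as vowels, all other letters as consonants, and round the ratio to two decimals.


Word: "written"
Vowels (a,e,i,o,u): 2
Consonants: 5
Ratio = 2/5
= 0.40


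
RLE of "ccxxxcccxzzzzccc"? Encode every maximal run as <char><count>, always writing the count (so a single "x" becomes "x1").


String: "ccxxxcccxzzzzccc"
Scanning for consecutive runs:
  'c' x 2
  'x' x 3
  'c' x 3
  'x' x 1
  'z' x 4
  'c' x 3
RLE = "c2x3c3x1z4c3"


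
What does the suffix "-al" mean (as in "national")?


Suffix: -al
Example: national (nation + -al)
Meaning = relating to


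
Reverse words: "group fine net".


Original: "group fine net"
Words (1..n): group | fine | net
Reversed (n..1): net | fine | group
Result = "net fine group"


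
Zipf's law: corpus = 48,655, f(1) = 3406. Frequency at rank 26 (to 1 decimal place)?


Zipf's law: f(r) = f(1) / r
f(1) = 3406
f(26) = 3406 / 26
= 131.0 occurrences


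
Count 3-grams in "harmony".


Word: "harmony" (length 7)
Number of 3-grams = length - 3 + 1 = 7 - 3 + 1
= 5


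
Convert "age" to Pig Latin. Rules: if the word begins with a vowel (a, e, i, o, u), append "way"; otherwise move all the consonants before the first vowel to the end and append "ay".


Word: "age"
Starts with vowel → add 'way'
Pig Latin = "ageway"


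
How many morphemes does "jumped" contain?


Word: "jumped"
Morphemes: jump + -ed
Each morpheme carries meaning
= 2 morphemes


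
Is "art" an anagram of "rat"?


Word 1: "rat" → sorted: art
Word 2: "art" → sorted: art
Same letters? art == art
Anagram = Yes


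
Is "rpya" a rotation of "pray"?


Word: "pray", Candidate: "rpya"
Method: check if candidate is substring of word+word
"praypray" contains "rpya"? No
Is rotation = No


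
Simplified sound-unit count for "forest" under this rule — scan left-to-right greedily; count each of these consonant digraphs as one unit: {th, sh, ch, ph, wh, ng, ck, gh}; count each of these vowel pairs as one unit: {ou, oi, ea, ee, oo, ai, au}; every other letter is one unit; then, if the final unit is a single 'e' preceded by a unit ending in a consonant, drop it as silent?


Word: "forest" (6 letters)
Left-to-right scan:
  (1) 'f' (letter)
  (2) 'o' (letter)
  (3) 'r' (letter)
  (4) 'e' (letter)
  (5) 's' (letter)
  (6) 't' (letter)
Units from scan: 6
Sound units = 6 units


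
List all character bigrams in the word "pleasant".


Word: "pleasant" (length 8)
Number of bigrams = 8 - 2 + 1 = 7
  Position 0: "pl"
  Position 1: "le"
  Position 2: "ea"
  Position 3: "as"
  Position 4: "sa"
  Position 5: "an"
  Position 6: "nt"
Bigrams = "pl", "le", "ea", "as", "sa", "an", "nt"


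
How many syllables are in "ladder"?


Word: "ladder"
Syllable breakdown: lad | der
Counting: 2 parts
= 2 syllables


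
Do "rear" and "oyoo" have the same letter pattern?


Pattern of "rear": [0, 1, 2, 0]
Pattern of "oyoo": [0, 1, 0, 0]
Patterns do not match
Same pattern = No


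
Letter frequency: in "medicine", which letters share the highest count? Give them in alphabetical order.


Word: "medicine"
Letter counts:
  'c': 1
  'd': 1
  'e': 2
  'i': 2
  'm': 1
  'n': 1
Maximum count = 2
Most frequent = 'e', 'i' (2 times each)


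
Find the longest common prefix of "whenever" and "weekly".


Word 1: "whenever"
Word 2: "weekly"
Comparing from start:
  Pos 0: 'w' == 'w'
  Pos 1: 'h' != 'e' (stop)
LCP = "w" (length 1)


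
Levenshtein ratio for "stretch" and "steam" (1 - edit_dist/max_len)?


Word 1: "stretch" (length 7)
Word 2: "steam" (length 5)
One optimal edit sequence:
  1. keep 's'
  2. keep 't'
  3. delete 'r'  (+1)
  4. keep 'e'
  5. delete 't'  (+1)
  6. substitute 'c' -> 'a'  (+1)
  7. substitute 'h' -> 'm'  (+1)
Edit distance = 4
Max length = max(7, 5) = 7
Similarity = 1 - 4/7
= 0.4286


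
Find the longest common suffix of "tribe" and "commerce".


Word 1: "tribe"
Word 2: "commerce"
Comparing from end:
  Pos -1: 'e' == 'e'
  Pos -2: 'b' != 'c' (stop)
LCS = "e" (length 1)


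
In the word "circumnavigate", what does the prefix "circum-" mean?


Prefix: circum-
As in: circumnavigate -> circum- + navigate
Meaning = around


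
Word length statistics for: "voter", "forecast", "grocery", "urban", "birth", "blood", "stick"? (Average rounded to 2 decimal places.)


Lengths: "voter"=5, "forecast"=8, "grocery"=7, "urban"=5, "birth"=5, "blood"=5, "stick"=5
Sum = 40, Count = 7
Average = 40/7 = 5.71
= avg=5.71, min=5, max=8


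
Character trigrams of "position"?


Word: "position" (length 8)
Number of trigrams = 8 - 3 + 1 = 6
  Position 0: "pos"
  Position 1: "osi"
  Position 2: "sit"
  Position 3: "iti"
  Position 4: "tio"
  Position 5: "ion"
Trigrams = "pos", "osi", "sit", "iti", "tio", "ion"


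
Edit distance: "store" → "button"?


Word 1: "store" (length 5)
Word 2: "button" (length 6)
One optimal edit sequence (insert/delete/substitute each cost 1):
  1. insert 'b'  (+1)
  2. substitute 's' -> 'u'  (+1)
  3. keep 't'
  4. substitute 'o' -> 't'  (+1)
  5. substitute 'r' -> 'o'  (+1)
  6. substitute 'e' -> 'n'  (+1)
Total edit operations: 5
Edit distance = 5


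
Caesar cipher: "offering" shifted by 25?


Word: "offering"
Shift: 25
Each letter → (letter + shift) mod 26:
  'o' (14) + 25 = 13 → 'n'
  'f' (5) + 25 = 4 → 'e'
  'f' (5) + 25 = 4 → 'e'
  'e' (4) + 25 = 3 → 'd'
  'r' (17) + 25 = 16 → 'q'
  'i' (8) + 25 = 7 → 'h'
  'n' (13) + 25 = 12 → 'm'
  'g' (6) + 25 = 5 → 'f'
Result = "needqhmf"


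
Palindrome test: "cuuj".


Word: "cuuj"
Reversed: "juuc"
Forward == Backward? cuuj != juuc
Palindrome = No


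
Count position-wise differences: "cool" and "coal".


Comparing character by character (same length = 4):
  Pos 0: 'c' vs 'c' =
  Pos 1: 'o' vs 'o' =
  Pos 2: 'o' vs 'a' !=
  Pos 3: 'l' vs 'l' =
Hamming distance = 1


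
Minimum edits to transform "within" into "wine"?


Word 1: "within" (length 6)
Word 2: "wine" (length 4)
One optimal edit sequence (insert/delete/substitute each cost 1):
  1. keep 'w'
  2. keep 'i'
  3. delete 't'  (+1)
  4. delete 'h'  (+1)
  5. substitute 'i' -> 'n'  (+1)
  6. substitute 'n' -> 'e'  (+1)
Total edit operations: 4
Edit distance = 4


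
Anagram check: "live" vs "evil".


Word 1: "live" → sorted: eilv
Word 2: "evil" → sorted: eilv
Same letters? eilv == eilv
Anagram = Yes


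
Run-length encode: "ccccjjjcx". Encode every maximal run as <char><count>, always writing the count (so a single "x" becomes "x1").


String: "ccccjjjcx"
Scanning for consecutive runs:
  'c' x 4
  'j' x 3
  'c' x 1
  'x' x 1
RLE = "c4j3c1x1"


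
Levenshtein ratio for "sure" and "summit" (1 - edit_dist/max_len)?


Word 1: "sure" (length 4)
Word 2: "summit" (length 6)
One optimal edit sequence:
  1. keep 's'
  2. keep 'u'
  3. insert 'm'  (+1)
  4. insert 'm'  (+1)
  5. substitute 'r' -> 'i'  (+1)
  6. substitute 'e' -> 't'  (+1)
Edit distance = 4
Max length = max(4, 6) = 6
Similarity = 1 - 4/6
= 0.3333


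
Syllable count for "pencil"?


Word: "pencil"
Syllable breakdown: pen / cil
Counting: 2 parts
= 2 syllables


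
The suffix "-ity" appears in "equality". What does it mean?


Suffix: -ity
Example: equality (equal + -ity)
Meaning = quality of


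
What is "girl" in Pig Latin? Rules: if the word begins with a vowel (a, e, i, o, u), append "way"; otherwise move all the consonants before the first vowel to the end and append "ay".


Word: "girl"
Starts with consonant(s) → move to end, add 'ay'
Consonant cluster: "g"
Pig Latin = "irlgay"


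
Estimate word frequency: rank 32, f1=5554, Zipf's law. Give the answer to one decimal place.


Zipf's law: f(r) = f(1) / r
f(1) = 5554
f(32) = 5554 / 32
= 173.6 occurrences
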